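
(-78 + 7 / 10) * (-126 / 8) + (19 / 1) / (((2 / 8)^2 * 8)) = 50219 / 40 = 1255.48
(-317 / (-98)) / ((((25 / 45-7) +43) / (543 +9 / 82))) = 127058355 / 2643844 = 48.06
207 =207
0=0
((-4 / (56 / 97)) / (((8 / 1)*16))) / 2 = -97 / 3584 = -0.03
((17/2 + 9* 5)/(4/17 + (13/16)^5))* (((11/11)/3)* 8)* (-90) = -15258877952/700419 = -21785.36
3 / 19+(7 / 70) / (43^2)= 55489 / 351310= 0.16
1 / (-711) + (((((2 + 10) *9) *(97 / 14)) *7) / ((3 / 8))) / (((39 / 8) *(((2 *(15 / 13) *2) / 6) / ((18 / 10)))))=119174951 / 17775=6704.64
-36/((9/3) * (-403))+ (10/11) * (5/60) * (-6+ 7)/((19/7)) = 29153/505362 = 0.06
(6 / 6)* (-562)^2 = 315844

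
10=10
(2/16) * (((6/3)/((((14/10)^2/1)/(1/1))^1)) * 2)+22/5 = 2281/490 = 4.66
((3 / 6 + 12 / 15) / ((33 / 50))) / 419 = 65 / 13827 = 0.00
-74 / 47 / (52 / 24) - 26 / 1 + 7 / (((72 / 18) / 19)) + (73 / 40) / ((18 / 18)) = 204033 / 24440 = 8.35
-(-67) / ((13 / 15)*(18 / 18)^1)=1005 / 13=77.31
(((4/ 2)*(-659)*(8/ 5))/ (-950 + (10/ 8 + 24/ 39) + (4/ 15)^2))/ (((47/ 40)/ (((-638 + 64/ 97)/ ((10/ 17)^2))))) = -3486.82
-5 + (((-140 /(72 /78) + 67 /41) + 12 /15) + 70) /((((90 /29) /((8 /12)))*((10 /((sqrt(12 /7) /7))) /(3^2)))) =-7.87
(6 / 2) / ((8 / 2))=3 / 4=0.75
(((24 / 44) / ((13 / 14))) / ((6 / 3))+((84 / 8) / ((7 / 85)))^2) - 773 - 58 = 8823411 / 572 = 15425.54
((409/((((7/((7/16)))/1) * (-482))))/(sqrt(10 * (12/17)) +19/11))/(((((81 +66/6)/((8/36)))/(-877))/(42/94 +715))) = 18.33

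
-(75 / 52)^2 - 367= -997993 / 2704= -369.08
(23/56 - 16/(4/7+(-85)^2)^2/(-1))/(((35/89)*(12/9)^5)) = 1272520881325269/5134480458096640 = 0.25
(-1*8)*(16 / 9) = -128 / 9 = -14.22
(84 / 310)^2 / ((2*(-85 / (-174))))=153468 / 2042125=0.08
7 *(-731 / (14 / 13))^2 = 90307009 / 28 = 3225250.32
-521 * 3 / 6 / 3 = -521 / 6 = -86.83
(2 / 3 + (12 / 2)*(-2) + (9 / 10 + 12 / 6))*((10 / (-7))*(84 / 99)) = 92 / 9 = 10.22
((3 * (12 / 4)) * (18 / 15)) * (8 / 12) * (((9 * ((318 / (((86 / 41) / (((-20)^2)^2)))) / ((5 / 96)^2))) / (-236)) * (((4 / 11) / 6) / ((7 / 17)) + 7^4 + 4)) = -1153588238631567360 / 195349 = -5905268205271.42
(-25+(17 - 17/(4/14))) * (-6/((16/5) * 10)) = 405/32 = 12.66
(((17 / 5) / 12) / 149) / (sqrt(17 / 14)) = 0.00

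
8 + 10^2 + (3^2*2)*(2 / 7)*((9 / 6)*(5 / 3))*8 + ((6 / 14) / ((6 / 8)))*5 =1496 / 7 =213.71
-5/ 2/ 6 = -5/ 12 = -0.42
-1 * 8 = -8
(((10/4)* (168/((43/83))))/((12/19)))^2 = 3046488025/1849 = 1647640.90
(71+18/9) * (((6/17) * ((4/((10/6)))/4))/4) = 657/170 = 3.86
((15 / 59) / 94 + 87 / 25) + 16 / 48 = 1587281 / 415950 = 3.82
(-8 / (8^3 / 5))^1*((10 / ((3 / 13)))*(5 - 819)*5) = 661375 / 48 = 13778.65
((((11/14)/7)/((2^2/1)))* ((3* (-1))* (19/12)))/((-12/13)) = 2717/18816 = 0.14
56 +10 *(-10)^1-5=-49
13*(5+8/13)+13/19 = 1400/19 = 73.68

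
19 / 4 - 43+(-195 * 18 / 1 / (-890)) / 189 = -95267 / 2492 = -38.23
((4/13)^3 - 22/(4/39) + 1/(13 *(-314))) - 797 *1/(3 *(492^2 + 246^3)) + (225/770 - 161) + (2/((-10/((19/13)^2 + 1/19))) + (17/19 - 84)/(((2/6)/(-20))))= 105602036983235307881/22903692961149000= 4610.70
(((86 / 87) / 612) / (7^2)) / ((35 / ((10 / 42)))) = 43 / 191758266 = 0.00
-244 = -244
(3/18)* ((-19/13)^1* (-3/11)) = 19/286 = 0.07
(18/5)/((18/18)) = 18/5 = 3.60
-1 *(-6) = 6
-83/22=-3.77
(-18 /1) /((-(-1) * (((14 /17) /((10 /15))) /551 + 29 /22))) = -3709332 /272105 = -13.63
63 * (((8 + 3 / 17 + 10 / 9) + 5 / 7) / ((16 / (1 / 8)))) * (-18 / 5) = -12051 / 680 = -17.72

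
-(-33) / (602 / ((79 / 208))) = 2607 / 125216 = 0.02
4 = 4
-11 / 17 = -0.65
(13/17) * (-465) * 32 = -193440/17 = -11378.82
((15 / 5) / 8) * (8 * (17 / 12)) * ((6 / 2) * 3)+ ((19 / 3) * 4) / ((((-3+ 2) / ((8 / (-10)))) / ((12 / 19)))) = 1021 / 20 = 51.05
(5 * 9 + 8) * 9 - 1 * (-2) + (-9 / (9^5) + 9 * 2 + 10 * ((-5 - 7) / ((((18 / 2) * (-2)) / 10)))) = 3698216 / 6561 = 563.67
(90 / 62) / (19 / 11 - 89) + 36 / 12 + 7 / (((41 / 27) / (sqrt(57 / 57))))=617655 / 81344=7.59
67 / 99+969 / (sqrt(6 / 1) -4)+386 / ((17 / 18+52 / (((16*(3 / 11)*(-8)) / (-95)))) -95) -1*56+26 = -2765526299 / 6765165 -969*sqrt(6) / 10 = -646.14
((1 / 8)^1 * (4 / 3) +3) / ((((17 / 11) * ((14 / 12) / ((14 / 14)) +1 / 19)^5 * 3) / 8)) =1788496212096 / 882110359883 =2.03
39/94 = 0.41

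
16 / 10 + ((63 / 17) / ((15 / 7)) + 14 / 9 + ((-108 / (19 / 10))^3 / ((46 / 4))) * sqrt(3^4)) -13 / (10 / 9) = -34694113412239 / 241368210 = -143739.37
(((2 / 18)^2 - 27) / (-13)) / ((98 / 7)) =1093 / 7371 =0.15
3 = 3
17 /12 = 1.42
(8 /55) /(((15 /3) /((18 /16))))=9 /275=0.03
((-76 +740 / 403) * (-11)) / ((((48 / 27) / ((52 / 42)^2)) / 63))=9616464 / 217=44315.50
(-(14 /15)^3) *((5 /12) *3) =-686 /675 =-1.02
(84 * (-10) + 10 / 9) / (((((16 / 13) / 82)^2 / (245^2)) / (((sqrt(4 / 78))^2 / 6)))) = -1910403887.68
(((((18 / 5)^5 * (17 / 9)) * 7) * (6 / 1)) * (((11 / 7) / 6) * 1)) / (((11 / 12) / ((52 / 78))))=28553472 / 3125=9137.11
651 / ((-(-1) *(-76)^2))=651 / 5776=0.11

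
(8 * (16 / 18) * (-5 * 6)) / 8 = -80 / 3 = -26.67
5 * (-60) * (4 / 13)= -1200 / 13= -92.31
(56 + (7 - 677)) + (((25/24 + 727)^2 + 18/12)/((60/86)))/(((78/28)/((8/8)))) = 91690391053/336960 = 272110.61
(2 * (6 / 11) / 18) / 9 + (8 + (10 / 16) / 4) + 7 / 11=83629 / 9504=8.80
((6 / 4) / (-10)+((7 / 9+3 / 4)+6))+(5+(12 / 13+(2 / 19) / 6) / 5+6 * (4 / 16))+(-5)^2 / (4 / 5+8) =16.91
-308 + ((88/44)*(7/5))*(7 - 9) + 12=-1508/5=-301.60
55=55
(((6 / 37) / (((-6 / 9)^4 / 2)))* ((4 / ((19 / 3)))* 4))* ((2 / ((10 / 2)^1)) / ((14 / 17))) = 49572 / 24605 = 2.01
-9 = -9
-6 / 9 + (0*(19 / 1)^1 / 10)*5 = -0.67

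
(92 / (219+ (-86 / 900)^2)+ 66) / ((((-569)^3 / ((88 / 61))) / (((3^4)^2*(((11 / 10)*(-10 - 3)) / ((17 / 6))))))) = 66329071826413968 / 3851058571993333735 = 0.02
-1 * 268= -268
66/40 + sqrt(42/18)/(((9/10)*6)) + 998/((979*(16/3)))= 5*sqrt(21)/81 + 72099/39160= 2.12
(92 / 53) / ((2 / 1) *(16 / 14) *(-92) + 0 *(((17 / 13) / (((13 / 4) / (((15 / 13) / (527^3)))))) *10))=-0.01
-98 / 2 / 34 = -49 / 34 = -1.44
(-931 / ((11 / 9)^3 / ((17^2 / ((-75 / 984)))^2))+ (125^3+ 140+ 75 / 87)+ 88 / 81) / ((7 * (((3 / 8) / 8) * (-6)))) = 458287327736815354048 / 123106685625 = 3722684315.72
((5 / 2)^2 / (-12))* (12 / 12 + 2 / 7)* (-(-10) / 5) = -75 / 56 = -1.34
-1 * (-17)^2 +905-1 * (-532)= 1148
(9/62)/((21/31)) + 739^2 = 7645697/14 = 546121.21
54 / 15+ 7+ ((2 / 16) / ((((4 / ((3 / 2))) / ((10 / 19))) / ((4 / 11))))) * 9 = 89291 / 8360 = 10.68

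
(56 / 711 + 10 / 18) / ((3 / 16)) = 7216 / 2133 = 3.38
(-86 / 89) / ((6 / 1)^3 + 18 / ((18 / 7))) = -86 / 19847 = -0.00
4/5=0.80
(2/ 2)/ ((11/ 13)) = 13/ 11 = 1.18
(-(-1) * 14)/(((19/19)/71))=994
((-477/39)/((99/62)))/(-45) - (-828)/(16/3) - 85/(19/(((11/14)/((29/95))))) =2255812697/15675660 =143.91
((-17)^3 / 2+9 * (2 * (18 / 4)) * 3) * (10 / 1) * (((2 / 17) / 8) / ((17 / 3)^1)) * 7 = -464835 / 1156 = -402.11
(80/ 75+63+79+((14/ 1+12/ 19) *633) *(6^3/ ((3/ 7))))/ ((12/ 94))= 31264499029/ 855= 36566665.53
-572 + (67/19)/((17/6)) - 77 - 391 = -335518/323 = -1038.76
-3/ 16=-0.19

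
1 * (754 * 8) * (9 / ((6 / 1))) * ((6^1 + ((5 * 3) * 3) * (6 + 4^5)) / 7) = 419429088 / 7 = 59918441.14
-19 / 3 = -6.33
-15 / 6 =-5 / 2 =-2.50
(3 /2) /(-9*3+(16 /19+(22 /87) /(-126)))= -312417 /5448532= -0.06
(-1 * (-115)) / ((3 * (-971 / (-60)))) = 2300 / 971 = 2.37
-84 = -84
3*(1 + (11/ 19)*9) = 354/ 19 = 18.63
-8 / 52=-2 / 13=-0.15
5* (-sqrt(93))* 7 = -337.53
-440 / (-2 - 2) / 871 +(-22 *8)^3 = -4748496786 / 871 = -5451775.87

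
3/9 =1/3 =0.33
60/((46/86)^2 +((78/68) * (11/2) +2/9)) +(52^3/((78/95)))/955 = 831553576592/4420237173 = 188.12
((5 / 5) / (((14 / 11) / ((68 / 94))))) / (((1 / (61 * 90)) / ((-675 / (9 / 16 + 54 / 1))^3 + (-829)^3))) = -76259885469454295730 / 42895631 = -1777800761794.47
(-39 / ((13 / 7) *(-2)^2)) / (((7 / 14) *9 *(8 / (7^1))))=-49 / 48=-1.02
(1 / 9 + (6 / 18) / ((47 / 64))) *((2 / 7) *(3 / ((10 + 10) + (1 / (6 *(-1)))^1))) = 956 / 39151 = 0.02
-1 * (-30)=30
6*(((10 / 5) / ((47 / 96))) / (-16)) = -72 / 47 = -1.53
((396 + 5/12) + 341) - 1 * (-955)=20309/12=1692.42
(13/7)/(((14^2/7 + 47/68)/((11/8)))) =2431/27314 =0.09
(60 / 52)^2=225 / 169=1.33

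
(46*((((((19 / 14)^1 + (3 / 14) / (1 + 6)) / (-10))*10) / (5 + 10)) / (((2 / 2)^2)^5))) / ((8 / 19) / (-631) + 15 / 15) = -37501592 / 8806035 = -4.26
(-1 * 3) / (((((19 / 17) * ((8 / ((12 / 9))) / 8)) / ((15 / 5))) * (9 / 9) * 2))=-102 / 19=-5.37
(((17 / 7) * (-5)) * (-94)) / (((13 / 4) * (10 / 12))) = 38352 / 91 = 421.45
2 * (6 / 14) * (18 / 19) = 108 / 133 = 0.81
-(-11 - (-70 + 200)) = 141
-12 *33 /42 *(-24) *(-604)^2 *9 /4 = 1300204224 /7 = 185743460.57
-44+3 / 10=-437 / 10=-43.70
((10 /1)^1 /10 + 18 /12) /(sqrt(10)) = sqrt(10) /4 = 0.79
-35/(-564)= 35/564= 0.06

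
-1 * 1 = -1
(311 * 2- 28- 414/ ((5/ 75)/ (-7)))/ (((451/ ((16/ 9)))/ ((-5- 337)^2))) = 9162491904/ 451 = 20315946.57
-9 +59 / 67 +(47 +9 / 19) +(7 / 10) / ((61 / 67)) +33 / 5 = 7256383 / 155306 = 46.72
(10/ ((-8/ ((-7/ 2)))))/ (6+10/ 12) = 105/ 164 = 0.64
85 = 85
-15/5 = -3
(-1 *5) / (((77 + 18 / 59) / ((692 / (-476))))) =51035 / 542759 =0.09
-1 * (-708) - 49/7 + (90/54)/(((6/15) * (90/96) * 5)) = 6317/9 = 701.89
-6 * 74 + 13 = -431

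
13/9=1.44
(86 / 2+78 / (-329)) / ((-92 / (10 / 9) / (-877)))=61692565 / 136206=452.94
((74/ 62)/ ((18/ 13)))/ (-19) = -481/ 10602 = -0.05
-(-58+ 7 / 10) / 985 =573 / 9850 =0.06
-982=-982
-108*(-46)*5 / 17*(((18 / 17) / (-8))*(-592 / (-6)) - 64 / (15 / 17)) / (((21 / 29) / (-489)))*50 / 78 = 203395246800 / 3757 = 54137675.49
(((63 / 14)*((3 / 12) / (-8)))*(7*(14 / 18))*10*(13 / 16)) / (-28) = 455 / 2048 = 0.22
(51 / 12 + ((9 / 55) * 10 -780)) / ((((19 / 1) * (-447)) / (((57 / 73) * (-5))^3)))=-13833023625 / 2550395452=-5.42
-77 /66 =-7 /6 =-1.17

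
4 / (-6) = -2 / 3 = -0.67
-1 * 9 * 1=-9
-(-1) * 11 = 11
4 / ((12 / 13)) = 13 / 3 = 4.33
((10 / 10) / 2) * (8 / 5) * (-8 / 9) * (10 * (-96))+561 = 3731 / 3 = 1243.67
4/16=1/4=0.25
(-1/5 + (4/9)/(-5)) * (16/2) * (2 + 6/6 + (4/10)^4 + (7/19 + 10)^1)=-5513872/178125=-30.96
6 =6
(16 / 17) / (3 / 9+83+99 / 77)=336 / 30209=0.01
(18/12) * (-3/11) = -9/22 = -0.41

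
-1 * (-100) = 100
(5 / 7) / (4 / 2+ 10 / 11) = 0.25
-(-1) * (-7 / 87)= -7 / 87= -0.08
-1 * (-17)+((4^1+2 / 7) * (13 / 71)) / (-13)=8419 / 497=16.94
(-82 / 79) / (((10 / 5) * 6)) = -41 / 474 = -0.09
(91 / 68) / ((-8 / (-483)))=43953 / 544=80.80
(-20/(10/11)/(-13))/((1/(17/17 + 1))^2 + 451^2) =88/10576865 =0.00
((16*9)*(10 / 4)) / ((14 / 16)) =2880 / 7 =411.43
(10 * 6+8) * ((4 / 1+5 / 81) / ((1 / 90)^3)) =201348000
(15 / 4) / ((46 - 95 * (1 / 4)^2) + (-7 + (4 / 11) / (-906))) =0.11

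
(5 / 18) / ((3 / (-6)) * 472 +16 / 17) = -85 / 71928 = -0.00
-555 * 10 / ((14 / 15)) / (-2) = 41625 / 14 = 2973.21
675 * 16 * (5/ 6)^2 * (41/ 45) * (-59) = -1209500/ 3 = -403166.67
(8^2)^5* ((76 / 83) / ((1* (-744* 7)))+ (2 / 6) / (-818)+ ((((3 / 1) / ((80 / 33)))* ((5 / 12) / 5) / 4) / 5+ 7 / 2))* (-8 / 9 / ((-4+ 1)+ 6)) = -616004085996322816 / 552487425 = -1114964898.97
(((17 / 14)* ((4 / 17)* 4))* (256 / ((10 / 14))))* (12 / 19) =24576 / 95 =258.69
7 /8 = 0.88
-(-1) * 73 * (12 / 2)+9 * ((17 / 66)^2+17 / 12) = 54613 / 121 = 451.35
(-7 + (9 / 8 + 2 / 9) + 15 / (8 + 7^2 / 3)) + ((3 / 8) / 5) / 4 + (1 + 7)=313511 / 105120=2.98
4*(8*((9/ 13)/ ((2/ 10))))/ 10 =144/ 13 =11.08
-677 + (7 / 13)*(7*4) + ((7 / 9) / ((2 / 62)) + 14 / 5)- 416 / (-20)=-359314 / 585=-614.21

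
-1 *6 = -6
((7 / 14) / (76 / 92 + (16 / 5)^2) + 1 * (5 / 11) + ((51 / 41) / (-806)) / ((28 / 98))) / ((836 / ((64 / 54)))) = 4573490858 / 6526097554977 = 0.00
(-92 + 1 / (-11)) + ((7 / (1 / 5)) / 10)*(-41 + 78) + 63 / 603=55295 / 1474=37.51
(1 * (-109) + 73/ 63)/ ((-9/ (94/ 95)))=638636/ 53865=11.86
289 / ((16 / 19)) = 5491 / 16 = 343.19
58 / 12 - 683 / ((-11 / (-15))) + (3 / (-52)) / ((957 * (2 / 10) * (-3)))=-15369283 / 16588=-926.53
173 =173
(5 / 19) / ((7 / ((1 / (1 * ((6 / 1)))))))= 5 / 798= 0.01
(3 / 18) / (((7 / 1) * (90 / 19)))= 0.01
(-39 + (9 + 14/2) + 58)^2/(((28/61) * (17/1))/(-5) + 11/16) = -5978000/4261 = -1402.96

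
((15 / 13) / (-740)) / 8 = -3 / 15392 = -0.00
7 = 7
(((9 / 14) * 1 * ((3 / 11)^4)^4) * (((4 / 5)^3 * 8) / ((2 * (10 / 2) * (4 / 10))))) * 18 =446308403328 / 40206013630625640875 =0.00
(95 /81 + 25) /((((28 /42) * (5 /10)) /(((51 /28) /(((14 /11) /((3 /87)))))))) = 49555 /12789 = 3.87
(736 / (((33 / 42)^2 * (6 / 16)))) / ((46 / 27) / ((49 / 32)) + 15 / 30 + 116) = 1017870336 / 37655563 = 27.03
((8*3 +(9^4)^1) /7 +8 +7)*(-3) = -20070 /7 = -2867.14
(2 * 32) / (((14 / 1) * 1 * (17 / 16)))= 4.30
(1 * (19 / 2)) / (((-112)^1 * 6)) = -19 / 1344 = -0.01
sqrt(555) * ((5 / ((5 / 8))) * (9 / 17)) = 72 * sqrt(555) / 17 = 99.78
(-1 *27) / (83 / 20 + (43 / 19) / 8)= -6840 / 1123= -6.09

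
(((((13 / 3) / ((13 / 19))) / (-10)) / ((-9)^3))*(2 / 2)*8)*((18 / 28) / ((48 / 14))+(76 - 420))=-104519 / 43740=-2.39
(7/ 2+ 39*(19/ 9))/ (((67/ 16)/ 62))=255440/ 201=1270.85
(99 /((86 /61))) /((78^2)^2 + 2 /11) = 66429 /35016243148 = 0.00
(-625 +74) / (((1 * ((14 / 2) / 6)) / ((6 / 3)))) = -6612 / 7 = -944.57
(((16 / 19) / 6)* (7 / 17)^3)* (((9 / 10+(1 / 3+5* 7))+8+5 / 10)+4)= 117992 / 247095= 0.48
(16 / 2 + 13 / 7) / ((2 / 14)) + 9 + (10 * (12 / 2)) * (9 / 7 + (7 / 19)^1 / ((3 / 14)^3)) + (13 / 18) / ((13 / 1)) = 638865 / 266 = 2401.75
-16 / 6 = -8 / 3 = -2.67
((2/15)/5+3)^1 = 227/75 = 3.03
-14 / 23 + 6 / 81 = -332 / 621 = -0.53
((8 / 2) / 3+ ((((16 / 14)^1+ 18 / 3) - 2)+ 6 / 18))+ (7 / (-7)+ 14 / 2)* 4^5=129167 / 21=6150.81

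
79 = 79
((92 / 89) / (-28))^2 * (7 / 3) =529 / 166341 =0.00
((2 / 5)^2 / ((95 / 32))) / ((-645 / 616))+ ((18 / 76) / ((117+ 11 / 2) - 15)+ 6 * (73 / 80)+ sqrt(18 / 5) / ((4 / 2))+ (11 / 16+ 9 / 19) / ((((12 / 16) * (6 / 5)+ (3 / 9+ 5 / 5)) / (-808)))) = -340487788153 / 821085000+ 3 * sqrt(10) / 10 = -413.73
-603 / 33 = -201 / 11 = -18.27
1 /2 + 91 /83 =265 /166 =1.60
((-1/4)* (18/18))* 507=-507/4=-126.75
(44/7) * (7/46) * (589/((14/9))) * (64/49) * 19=70906176/7889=8987.98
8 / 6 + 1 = 7 / 3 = 2.33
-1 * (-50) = 50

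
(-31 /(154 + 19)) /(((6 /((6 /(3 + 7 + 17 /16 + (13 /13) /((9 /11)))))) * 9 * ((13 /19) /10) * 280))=-2356 /27849367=-0.00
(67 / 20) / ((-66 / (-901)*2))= 60367 / 2640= 22.87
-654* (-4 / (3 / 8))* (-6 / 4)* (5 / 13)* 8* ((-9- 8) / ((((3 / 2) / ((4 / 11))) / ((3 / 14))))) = 28433.65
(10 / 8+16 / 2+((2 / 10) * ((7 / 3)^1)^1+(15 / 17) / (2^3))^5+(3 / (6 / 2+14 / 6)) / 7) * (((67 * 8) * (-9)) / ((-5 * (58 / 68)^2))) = 155663823134778729133 / 12494662992000000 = 12458.43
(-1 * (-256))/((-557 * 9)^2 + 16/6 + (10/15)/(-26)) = 4992/490038347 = 0.00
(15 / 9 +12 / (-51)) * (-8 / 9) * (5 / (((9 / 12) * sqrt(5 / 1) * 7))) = -2336 * sqrt(5) / 9639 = -0.54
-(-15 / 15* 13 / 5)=13 / 5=2.60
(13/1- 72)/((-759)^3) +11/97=4809705992/42412811463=0.11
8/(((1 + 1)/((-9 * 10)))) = -360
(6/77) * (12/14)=36/539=0.07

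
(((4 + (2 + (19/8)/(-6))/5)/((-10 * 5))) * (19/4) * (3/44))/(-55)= 19703/38720000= 0.00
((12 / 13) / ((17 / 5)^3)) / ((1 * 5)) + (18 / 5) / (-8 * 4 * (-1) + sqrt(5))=38317044 / 325412555 - 18 * sqrt(5) / 5095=0.11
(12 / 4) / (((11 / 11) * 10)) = 3 / 10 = 0.30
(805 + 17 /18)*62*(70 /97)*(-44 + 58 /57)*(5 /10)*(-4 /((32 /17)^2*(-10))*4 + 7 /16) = -2194247943475 /3184704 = -688995.88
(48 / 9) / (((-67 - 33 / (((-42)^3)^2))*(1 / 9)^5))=-576216596358144 / 122588375627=-4700.42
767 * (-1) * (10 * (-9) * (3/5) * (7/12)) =48321/2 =24160.50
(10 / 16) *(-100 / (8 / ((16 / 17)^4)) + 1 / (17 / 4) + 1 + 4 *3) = 2.14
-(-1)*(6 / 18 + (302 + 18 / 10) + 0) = 4562 / 15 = 304.13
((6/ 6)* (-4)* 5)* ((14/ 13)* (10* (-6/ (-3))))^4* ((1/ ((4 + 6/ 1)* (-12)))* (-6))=-6146560000/ 28561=-215208.15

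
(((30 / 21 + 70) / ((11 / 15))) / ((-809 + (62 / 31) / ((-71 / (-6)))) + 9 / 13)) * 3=-5191875 / 14358806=-0.36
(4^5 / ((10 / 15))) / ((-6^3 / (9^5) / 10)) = -4199040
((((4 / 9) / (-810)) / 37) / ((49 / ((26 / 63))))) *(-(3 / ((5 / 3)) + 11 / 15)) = 1976 / 6244923825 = 0.00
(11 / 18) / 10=11 / 180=0.06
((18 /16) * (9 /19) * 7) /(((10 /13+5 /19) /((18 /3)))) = 7371 /340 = 21.68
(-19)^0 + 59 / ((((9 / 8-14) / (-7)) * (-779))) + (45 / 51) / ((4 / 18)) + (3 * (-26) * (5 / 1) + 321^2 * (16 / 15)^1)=1493957255501 / 13640290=109525.33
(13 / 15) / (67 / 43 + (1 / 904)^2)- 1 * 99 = -80852146031 / 821302725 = -98.44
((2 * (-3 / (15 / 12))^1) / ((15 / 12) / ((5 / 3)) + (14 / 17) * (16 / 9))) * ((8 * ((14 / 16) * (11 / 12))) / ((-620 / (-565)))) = -2662506 / 210025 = -12.68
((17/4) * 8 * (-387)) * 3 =-39474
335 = 335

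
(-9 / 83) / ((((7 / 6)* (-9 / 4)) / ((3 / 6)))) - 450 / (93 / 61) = -5315778 / 18011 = -295.14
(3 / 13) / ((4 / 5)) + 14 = 14.29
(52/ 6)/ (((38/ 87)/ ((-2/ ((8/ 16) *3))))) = -1508/ 57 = -26.46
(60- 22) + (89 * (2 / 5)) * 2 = 546 / 5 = 109.20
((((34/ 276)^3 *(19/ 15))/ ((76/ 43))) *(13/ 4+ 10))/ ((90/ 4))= 11196727/ 14191588800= 0.00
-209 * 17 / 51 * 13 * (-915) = 828685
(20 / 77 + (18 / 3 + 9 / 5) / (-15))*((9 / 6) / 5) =-0.08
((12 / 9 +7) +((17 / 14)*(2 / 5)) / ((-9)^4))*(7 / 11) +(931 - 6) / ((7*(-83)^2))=92615349041 / 17401510665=5.32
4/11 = 0.36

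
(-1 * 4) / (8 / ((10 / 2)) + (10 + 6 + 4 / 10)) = -2 / 9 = -0.22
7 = 7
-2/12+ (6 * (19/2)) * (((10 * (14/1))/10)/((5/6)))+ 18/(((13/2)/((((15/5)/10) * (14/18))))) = 373651/390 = 958.08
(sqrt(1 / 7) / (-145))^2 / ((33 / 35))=1 / 138765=0.00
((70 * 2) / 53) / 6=70 / 159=0.44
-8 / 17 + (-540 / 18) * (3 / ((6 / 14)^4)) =-408242 / 153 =-2668.25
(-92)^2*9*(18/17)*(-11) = -15082848/17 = -887226.35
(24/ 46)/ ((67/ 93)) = 0.72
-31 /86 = -0.36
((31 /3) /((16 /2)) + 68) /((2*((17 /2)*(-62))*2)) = -1663 /50592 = -0.03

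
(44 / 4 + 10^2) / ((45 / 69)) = 851 / 5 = 170.20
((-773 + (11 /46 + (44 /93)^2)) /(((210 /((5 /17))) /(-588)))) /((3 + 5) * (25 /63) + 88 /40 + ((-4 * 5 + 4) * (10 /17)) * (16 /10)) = -75302452015 /1146239477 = -65.70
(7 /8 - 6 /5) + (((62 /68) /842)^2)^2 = -1091484064555498011 /3358412506338817280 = -0.32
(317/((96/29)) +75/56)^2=4257693001/451584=9428.35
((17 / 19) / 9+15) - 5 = 1727 / 171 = 10.10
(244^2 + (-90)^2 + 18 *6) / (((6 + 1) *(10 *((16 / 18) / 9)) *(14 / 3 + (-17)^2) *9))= 114318 / 30835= 3.71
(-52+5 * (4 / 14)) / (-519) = 118 / 1211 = 0.10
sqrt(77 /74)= 1.02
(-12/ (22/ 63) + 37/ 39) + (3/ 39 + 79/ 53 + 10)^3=16345960255645/ 10793731377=1514.39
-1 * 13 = -13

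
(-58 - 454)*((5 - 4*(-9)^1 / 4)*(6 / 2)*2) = -43008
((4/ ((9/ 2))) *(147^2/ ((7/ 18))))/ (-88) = -6174/ 11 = -561.27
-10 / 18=-5 / 9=-0.56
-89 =-89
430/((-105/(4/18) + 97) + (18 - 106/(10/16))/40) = -43000/37929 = -1.13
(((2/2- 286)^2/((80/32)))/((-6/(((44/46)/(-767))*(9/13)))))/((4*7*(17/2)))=536085/27290627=0.02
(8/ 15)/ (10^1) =4/ 75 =0.05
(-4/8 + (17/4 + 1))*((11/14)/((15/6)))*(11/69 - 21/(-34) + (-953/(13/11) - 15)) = -5230619801/4269720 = -1225.05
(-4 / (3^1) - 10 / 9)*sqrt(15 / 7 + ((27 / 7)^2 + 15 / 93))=-10.13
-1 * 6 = -6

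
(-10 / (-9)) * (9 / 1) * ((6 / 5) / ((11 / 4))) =48 / 11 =4.36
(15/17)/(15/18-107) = -90/10829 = -0.01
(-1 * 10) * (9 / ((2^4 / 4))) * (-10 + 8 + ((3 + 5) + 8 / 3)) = -195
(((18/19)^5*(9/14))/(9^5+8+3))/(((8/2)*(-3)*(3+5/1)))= -177147/2047337697160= -0.00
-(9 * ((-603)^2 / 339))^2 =-1189903543929 / 12769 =-93186901.40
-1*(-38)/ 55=38/ 55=0.69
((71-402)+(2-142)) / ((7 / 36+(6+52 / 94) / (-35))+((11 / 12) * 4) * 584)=-3984660 / 18115741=-0.22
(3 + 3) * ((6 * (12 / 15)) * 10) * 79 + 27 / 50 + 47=1139977 / 50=22799.54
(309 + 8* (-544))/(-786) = 5.14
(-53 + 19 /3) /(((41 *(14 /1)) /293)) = -2930 /123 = -23.82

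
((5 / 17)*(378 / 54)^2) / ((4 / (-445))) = -109025 / 68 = -1603.31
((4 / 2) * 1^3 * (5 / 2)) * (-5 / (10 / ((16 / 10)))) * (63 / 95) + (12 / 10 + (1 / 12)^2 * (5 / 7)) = -138629 / 95760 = -1.45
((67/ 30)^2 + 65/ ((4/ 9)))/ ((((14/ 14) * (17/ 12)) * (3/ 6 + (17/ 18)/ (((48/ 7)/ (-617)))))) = -39200832/ 31021175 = -1.26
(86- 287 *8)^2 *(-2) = -9768200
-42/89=-0.47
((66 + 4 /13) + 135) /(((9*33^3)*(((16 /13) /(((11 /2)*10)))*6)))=13085 /2822688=0.00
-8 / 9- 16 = -152 / 9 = -16.89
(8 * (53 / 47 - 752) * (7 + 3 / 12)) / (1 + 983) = -1023439 / 23124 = -44.26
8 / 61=0.13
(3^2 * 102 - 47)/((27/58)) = 50518/27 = 1871.04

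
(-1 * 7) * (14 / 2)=-49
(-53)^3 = -148877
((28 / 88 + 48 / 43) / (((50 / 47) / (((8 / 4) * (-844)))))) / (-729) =26914738 / 8620425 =3.12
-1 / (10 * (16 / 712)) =-89 / 20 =-4.45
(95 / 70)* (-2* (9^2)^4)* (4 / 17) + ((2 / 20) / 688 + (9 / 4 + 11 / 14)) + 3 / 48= -22508266939791 / 818720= -27492020.40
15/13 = 1.15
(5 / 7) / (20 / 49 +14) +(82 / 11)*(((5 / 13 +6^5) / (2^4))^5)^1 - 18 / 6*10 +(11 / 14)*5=1069700073498693955705303073323 / 5291174806421504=202166836786507.00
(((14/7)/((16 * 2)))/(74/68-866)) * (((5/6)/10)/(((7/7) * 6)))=-17/16938432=-0.00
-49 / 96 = -0.51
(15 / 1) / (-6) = -5 / 2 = -2.50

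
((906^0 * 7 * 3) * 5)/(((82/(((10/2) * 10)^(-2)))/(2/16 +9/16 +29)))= 399/26240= 0.02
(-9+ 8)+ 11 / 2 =9 / 2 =4.50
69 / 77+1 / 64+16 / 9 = 119285 / 44352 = 2.69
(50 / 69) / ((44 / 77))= 175 / 138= 1.27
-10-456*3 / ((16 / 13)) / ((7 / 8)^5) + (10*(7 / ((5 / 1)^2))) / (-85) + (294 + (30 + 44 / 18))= -118971667282 / 64286775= -1850.64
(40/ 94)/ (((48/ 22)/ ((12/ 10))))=11/ 47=0.23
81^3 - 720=530721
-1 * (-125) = 125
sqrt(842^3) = 842*sqrt(842) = 24432.51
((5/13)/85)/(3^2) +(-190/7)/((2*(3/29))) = -131.19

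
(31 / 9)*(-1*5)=-17.22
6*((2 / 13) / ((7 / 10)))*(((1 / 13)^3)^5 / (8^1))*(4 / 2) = 30 / 4657916264282258887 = 0.00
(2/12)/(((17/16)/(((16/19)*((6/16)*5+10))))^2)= 14.76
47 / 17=2.76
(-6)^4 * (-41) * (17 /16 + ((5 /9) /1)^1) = -85977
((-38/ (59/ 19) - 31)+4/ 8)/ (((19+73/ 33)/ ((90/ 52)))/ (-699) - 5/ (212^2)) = 23526879028488/ 9713416325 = 2422.10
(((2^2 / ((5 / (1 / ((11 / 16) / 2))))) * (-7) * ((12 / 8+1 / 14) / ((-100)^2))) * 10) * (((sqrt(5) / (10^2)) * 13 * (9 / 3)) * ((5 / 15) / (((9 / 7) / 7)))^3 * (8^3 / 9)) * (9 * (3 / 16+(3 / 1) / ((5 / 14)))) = -44830857344 * sqrt(5) / 170859375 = -586.71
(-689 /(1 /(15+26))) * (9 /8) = -254241 /8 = -31780.12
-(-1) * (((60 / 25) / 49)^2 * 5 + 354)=354.01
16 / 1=16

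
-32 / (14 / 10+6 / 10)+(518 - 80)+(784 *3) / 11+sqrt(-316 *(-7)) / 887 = 2 *sqrt(553) / 887+6994 / 11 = 635.87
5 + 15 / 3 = 10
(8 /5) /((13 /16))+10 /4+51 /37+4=47367 /4810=9.85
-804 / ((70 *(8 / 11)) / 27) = -59697 / 140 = -426.41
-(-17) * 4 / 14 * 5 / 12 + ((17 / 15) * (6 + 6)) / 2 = 1853 / 210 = 8.82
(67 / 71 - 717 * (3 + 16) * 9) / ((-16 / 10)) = 21762575 / 284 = 76628.79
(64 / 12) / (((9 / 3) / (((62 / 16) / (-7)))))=-62 / 63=-0.98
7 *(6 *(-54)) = -2268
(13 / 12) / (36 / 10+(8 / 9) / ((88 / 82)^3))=519090 / 2069581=0.25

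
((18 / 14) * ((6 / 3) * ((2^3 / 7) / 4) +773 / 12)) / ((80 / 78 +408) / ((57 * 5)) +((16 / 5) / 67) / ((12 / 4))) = 2439206757 / 42361088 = 57.58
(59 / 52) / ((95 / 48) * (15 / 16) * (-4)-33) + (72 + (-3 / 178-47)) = 149389025 / 5986318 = 24.96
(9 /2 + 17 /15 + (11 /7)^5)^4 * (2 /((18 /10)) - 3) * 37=-2179040601884215987451039003669 /581685621309591487290000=-3746079.54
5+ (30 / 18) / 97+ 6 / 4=3793 / 582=6.52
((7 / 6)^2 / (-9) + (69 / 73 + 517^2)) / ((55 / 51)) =107472949519 / 433620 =247850.54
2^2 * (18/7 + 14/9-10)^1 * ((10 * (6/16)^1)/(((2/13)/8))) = -96200/21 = -4580.95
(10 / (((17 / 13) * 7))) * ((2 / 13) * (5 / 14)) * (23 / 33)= 1150 / 27489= 0.04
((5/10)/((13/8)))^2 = 0.09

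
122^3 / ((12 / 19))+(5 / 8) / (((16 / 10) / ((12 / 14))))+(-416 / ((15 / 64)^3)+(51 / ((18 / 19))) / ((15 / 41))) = 2149253923829 / 756000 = 2842928.47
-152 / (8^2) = -19 / 8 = -2.38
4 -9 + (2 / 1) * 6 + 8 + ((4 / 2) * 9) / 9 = 17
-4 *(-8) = 32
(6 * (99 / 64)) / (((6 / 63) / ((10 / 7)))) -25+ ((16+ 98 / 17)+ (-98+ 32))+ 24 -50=23927 / 544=43.98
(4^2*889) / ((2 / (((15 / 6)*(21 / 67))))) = 5572.84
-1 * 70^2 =-4900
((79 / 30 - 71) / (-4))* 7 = 14357 / 120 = 119.64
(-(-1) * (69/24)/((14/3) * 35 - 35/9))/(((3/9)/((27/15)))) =0.10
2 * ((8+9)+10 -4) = 46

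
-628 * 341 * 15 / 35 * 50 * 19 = -610321800 / 7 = -87188828.57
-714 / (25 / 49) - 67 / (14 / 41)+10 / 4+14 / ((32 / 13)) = -4444907 / 2800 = -1587.47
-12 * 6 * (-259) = 18648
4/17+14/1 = 242/17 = 14.24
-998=-998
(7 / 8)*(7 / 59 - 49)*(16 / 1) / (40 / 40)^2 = -40376 / 59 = -684.34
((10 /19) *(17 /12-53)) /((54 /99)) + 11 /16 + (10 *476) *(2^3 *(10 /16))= 64982501 /2736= 23750.91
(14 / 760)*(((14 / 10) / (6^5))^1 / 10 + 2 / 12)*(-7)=-3175543 / 147744000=-0.02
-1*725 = -725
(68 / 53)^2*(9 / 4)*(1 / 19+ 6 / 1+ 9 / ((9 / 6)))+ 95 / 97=236174297 / 5176987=45.62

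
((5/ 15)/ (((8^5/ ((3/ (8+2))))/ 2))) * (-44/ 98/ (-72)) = 11/ 289013760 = 0.00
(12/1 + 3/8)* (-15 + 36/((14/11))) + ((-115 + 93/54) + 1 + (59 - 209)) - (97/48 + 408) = -511951/1008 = -507.89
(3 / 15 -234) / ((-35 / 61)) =10187 / 25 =407.48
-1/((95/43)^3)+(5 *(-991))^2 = 21050292354868/857375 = 24552024.91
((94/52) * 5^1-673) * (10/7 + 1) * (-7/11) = 1026.12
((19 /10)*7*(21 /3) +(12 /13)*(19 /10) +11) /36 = 1529 /520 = 2.94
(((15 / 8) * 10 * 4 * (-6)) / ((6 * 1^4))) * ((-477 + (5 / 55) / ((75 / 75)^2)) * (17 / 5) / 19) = 1337730 / 209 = 6400.62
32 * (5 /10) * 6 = 96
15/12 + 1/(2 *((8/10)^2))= 65/32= 2.03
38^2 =1444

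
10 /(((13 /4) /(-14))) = -43.08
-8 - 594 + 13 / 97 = -58381 / 97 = -601.87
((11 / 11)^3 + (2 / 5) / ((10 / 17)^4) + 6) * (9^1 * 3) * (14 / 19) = 48860469 / 237500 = 205.73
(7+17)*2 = 48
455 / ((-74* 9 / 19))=-8645 / 666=-12.98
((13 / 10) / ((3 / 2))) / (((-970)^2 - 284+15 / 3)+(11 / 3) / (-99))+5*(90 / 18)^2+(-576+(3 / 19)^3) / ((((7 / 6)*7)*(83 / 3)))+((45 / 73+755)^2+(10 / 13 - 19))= 571060.42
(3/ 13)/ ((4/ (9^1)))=27/ 52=0.52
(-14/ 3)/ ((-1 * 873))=14/ 2619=0.01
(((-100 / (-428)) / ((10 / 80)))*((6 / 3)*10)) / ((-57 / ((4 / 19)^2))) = -64000 / 2201739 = -0.03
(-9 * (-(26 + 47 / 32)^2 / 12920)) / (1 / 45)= 62583921 / 2646016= 23.65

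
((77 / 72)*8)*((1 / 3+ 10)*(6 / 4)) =2387 / 18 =132.61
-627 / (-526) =627 / 526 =1.19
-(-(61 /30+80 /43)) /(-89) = -0.04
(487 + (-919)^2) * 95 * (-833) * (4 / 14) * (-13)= 248384958640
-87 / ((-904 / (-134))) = -5829 / 452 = -12.90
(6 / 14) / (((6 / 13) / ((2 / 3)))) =13 / 21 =0.62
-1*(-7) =7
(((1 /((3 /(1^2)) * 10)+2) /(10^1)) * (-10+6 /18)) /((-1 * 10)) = 1769 /9000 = 0.20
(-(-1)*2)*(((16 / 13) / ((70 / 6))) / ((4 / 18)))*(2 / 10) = 432 / 2275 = 0.19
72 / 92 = 18 / 23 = 0.78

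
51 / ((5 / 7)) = 357 / 5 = 71.40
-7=-7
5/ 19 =0.26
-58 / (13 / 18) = -1044 / 13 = -80.31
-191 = -191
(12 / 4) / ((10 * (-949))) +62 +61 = 123.00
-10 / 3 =-3.33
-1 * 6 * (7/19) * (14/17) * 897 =-527436/323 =-1632.93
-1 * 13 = -13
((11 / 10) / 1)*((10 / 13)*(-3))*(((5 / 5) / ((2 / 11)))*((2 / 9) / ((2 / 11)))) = -1331 / 78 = -17.06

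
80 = 80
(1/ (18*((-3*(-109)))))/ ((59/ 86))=43/ 173637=0.00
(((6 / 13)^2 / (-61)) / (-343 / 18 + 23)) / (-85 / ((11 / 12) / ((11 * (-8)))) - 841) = -648 / 5357061541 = -0.00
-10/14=-5/7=-0.71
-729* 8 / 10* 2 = -5832 / 5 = -1166.40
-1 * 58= -58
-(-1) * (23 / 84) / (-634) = -0.00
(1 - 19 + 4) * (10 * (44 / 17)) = -6160 / 17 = -362.35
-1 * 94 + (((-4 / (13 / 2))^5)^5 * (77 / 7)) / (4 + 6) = -94.00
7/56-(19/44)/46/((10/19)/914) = -20464/1265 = -16.18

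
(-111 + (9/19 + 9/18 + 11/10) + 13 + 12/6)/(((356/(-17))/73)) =11073443/33820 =327.42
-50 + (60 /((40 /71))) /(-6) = -271 /4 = -67.75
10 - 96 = -86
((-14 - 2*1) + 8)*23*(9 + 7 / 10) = -8924 / 5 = -1784.80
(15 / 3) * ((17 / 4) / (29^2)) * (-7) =-595 / 3364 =-0.18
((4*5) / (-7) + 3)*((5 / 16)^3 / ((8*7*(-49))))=-125 / 78675968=-0.00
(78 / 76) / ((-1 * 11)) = -39 / 418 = -0.09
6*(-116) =-696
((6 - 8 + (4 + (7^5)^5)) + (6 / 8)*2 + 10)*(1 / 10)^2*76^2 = 1936503086794765316784802 / 25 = 77460123471790612671392.08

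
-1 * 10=-10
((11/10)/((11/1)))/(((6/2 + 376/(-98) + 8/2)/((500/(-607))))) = -490/18817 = -0.03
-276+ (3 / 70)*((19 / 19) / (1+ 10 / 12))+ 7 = -103556 / 385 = -268.98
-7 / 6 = -1.17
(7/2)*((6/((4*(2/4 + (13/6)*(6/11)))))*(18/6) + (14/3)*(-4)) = -12425/222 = -55.97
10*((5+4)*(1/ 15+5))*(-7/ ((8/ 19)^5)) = -987963501/ 4096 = -241202.03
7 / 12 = 0.58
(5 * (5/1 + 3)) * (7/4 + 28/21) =370/3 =123.33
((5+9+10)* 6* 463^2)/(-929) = -30869136/929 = -33228.35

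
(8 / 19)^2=64 / 361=0.18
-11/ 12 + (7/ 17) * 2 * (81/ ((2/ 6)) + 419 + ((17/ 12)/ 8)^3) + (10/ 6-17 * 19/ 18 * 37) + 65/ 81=-2644368635/ 22560768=-117.21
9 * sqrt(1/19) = 9 * sqrt(19)/19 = 2.06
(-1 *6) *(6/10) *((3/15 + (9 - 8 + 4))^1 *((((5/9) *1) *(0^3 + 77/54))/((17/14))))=-28028/2295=-12.21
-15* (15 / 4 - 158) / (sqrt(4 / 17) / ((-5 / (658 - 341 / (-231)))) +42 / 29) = -11318272170975* sqrt(17) / 1289734185728 - 1056382590375 / 1289734185728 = -37.00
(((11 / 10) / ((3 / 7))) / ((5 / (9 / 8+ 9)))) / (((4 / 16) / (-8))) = -166.32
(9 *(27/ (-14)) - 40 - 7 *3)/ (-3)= 1097/ 42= 26.12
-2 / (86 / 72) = -72 / 43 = -1.67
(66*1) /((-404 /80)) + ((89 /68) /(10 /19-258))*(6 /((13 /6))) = -1428631359 /109194332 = -13.08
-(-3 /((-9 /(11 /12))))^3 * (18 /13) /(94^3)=-1331 /27987358464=-0.00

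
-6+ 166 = 160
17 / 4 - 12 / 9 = 35 / 12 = 2.92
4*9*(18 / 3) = 216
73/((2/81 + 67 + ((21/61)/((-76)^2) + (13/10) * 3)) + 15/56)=72917696880/71112342709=1.03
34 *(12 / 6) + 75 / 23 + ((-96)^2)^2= 1953498727 / 23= 84934727.26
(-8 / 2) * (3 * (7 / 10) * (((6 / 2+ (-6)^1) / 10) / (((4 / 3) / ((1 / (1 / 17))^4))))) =15785469 / 100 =157854.69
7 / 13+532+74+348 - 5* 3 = 12214 / 13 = 939.54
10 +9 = 19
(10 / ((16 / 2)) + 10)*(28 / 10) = 63 / 2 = 31.50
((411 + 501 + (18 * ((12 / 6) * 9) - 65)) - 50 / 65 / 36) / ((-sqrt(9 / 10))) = -274009 * sqrt(10) / 702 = -1234.32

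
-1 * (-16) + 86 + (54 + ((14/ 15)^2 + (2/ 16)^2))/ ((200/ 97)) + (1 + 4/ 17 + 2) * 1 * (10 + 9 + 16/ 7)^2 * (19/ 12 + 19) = 72692705085569/ 2399040000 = 30300.75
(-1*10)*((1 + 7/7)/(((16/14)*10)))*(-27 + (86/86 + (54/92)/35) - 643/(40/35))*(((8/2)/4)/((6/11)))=41697007/22080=1888.45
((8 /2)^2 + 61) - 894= -817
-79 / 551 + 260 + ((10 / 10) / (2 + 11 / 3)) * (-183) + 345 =5363193 / 9367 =572.56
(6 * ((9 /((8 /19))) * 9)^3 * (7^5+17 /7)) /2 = 643366003899681 /1792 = 359021207533.30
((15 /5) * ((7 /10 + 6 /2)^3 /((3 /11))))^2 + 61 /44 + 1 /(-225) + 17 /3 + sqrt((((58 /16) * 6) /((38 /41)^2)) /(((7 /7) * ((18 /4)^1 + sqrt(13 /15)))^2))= 310460.87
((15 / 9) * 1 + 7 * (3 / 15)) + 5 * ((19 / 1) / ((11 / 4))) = 6206 / 165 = 37.61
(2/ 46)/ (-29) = -1/ 667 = -0.00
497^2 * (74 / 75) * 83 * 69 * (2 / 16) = 17446986697 / 100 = 174469866.97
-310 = -310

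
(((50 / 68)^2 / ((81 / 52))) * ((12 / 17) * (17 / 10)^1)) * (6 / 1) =6500 / 2601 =2.50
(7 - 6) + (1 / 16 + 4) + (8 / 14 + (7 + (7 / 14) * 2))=1527 / 112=13.63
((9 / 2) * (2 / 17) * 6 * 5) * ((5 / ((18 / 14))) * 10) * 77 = 808500 / 17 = 47558.82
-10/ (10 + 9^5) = -0.00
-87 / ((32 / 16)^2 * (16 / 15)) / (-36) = 145 / 256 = 0.57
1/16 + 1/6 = 11/48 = 0.23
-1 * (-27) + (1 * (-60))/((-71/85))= 7017/71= 98.83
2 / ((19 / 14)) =28 / 19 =1.47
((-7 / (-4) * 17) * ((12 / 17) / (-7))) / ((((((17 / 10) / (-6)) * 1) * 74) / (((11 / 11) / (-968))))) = -45 / 304436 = -0.00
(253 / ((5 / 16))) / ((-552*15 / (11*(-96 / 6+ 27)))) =-2662 / 225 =-11.83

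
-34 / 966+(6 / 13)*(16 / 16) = 2677 / 6279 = 0.43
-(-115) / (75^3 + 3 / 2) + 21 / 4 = 17719733 / 3375012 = 5.25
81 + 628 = 709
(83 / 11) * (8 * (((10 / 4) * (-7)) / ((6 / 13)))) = -75530 / 33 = -2288.79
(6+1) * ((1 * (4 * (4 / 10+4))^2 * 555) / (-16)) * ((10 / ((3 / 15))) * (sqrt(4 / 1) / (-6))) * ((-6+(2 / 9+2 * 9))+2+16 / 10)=178506944 / 9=19834104.89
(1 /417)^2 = 1 /173889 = 0.00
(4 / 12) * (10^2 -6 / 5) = 494 / 15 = 32.93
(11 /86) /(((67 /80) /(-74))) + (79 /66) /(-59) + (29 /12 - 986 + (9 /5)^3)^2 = 4021815684952708201 /4206980250000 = 955986.35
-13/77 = -0.17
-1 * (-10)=10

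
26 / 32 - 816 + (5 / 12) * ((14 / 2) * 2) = -38849 / 48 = -809.35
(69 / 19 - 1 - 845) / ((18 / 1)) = -5335 / 114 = -46.80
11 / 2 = 5.50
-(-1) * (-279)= -279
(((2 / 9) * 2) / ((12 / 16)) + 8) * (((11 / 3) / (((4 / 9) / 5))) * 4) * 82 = 1046320 / 9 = 116257.78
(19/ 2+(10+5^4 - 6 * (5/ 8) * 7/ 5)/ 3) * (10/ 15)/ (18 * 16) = 2633/ 5184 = 0.51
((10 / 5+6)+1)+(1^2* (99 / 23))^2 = 14562 / 529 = 27.53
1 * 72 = 72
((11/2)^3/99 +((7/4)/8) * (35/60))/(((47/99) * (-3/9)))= -68739/6016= -11.43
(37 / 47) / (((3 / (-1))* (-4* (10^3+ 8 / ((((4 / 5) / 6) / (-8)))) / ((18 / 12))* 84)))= 37 / 16423680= 0.00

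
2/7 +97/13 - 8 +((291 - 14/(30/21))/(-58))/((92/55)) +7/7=-522279/242788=-2.15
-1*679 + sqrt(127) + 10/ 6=-2032/ 3 + sqrt(127)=-666.06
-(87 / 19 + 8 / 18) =-859 / 171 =-5.02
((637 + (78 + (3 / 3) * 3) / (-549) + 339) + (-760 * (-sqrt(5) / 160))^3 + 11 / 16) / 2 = 953103 / 1952 + 34295 * sqrt(5) / 128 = 1087.38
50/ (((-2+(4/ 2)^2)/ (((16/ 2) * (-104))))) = -20800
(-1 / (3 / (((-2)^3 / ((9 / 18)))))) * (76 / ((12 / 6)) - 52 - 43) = -304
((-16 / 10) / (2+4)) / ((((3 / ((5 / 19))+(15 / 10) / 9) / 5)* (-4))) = 10 / 347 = 0.03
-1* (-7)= 7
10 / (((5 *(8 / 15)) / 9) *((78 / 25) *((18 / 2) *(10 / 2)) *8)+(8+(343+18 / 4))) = 100 / 6883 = 0.01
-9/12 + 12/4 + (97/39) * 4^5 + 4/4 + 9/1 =2559.12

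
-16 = -16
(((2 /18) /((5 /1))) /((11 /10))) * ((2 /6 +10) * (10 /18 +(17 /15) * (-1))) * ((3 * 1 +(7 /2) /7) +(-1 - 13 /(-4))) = -9269 /13365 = -0.69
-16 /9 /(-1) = 16 /9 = 1.78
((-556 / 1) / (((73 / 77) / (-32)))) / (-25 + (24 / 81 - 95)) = -1155924 / 7373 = -156.78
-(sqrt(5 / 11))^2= -5 / 11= -0.45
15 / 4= 3.75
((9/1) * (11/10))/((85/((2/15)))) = 33/2125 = 0.02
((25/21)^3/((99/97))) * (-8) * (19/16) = -15.70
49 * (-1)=-49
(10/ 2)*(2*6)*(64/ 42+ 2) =1480/ 7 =211.43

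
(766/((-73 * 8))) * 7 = -2681/292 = -9.18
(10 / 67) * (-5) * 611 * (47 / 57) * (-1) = 1435850 / 3819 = 375.98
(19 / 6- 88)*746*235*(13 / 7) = -580013135 / 21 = -27619673.10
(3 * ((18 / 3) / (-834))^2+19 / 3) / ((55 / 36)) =4405296 / 1062655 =4.15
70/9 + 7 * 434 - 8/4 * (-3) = 27466/9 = 3051.78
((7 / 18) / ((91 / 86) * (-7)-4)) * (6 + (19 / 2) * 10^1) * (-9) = 30401 / 981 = 30.99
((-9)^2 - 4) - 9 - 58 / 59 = 3954 / 59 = 67.02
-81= -81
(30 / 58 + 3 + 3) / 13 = 189 / 377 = 0.50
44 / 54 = 22 / 27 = 0.81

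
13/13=1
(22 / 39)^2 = 484 / 1521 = 0.32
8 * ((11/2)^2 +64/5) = 1722/5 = 344.40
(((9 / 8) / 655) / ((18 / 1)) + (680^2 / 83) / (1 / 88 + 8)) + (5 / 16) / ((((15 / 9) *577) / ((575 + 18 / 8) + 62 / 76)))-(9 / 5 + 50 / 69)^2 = 29413560333099657613 / 42677092501012800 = 689.21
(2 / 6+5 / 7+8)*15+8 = 1006 / 7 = 143.71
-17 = -17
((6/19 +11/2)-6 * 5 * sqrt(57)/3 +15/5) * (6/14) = -28.58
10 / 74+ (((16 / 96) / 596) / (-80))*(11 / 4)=5721193 / 42339840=0.14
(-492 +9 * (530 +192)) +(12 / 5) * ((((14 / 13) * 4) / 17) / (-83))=550839618 / 91715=6005.99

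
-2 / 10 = -1 / 5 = -0.20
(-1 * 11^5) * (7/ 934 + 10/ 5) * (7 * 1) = -2113794375/ 934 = -2263163.14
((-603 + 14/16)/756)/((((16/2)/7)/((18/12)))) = -4817/4608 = -1.05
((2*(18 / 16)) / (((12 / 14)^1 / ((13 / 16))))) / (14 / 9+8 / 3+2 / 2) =2457 / 6016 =0.41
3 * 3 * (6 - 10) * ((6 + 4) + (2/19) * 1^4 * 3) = -7056/19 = -371.37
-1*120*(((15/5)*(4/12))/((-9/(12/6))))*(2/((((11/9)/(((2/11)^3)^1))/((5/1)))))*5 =96000/14641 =6.56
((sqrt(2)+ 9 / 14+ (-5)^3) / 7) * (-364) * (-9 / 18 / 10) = -319.65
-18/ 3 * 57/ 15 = -114/ 5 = -22.80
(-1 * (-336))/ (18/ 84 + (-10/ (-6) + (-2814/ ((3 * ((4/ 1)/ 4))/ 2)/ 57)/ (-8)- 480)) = -16758/ 23641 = -0.71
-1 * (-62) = 62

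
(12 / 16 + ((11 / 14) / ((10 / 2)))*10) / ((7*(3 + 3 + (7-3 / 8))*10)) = 13 / 4949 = 0.00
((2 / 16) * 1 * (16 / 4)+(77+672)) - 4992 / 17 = 15499 / 34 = 455.85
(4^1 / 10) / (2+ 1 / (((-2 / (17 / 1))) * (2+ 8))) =8 / 23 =0.35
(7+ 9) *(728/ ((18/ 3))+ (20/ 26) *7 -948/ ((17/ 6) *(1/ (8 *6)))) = -169022752/ 663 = -254936.28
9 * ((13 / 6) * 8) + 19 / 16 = 2515 / 16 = 157.19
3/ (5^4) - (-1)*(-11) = -6872/ 625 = -11.00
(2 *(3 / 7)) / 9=2 / 21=0.10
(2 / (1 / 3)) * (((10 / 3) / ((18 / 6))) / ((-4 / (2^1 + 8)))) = -50 / 3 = -16.67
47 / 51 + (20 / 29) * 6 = 7483 / 1479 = 5.06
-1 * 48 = -48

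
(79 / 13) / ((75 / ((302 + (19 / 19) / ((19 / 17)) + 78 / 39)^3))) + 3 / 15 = 5119369301936 / 2229175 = 2296530.91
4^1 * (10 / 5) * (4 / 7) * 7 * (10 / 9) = 320 / 9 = 35.56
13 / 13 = 1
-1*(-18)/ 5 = 18/ 5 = 3.60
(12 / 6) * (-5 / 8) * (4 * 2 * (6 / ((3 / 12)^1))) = -240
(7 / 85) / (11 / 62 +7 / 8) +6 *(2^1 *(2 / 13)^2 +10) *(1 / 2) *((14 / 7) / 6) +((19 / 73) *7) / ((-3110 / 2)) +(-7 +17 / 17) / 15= 165547620515 / 17023912659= 9.72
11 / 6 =1.83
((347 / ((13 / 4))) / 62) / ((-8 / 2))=-347 / 806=-0.43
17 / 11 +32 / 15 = 607 / 165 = 3.68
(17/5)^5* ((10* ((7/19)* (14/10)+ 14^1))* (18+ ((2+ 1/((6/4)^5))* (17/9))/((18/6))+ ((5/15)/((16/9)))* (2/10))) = 19916606946064409/15582375000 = 1278149.64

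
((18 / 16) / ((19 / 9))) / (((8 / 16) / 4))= 81 / 19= 4.26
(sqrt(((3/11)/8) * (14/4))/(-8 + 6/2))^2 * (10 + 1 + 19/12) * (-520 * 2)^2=714532/11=64957.45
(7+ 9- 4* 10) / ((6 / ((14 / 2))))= -28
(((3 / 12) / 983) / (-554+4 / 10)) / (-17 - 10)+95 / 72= 387734525 / 293861952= 1.32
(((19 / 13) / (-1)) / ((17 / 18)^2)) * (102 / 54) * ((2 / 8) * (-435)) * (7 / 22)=520695 / 4862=107.09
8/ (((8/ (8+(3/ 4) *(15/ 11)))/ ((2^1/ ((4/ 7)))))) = 2779/ 88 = 31.58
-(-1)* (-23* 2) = -46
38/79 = 0.48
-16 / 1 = -16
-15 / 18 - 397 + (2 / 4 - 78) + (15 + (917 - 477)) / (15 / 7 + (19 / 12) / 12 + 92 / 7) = -20785546 / 46623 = -445.82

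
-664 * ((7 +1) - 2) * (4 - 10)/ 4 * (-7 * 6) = -250992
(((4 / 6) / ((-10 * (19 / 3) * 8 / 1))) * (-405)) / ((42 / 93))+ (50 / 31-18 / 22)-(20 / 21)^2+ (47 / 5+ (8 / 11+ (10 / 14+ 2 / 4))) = 2836491233 / 228579120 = 12.41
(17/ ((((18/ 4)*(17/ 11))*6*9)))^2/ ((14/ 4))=242/ 413343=0.00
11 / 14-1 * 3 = -2.21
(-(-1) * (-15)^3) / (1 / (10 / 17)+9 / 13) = -438750 / 311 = -1410.77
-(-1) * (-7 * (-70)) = 490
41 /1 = 41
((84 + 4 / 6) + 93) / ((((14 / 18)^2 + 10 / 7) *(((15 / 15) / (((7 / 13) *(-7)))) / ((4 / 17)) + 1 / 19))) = -375144588 / 4615459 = -81.28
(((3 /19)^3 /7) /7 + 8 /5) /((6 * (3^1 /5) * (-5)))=-2688863 /30248190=-0.09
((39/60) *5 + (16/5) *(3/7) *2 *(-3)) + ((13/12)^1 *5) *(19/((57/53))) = 57151/630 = 90.72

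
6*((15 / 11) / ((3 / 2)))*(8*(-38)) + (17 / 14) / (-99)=-2298257 / 1386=-1658.19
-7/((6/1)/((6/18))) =-7/18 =-0.39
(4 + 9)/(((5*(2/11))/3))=429/10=42.90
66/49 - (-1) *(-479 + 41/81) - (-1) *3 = -1881889/3969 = -474.15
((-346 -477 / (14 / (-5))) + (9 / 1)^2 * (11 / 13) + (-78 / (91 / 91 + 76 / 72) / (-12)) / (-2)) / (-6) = 182972 / 10101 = 18.11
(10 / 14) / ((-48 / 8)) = -5 / 42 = -0.12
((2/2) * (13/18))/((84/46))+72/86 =40073/32508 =1.23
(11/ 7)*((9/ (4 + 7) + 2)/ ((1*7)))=31/ 49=0.63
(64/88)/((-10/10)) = -8/11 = -0.73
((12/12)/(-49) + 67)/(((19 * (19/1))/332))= 61.60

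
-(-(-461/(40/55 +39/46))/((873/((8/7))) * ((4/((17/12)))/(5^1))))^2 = -98283529578025/213493039182801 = -0.46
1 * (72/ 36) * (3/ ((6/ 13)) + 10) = 33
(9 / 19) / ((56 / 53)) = 477 / 1064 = 0.45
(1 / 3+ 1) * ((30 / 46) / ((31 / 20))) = 400 / 713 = 0.56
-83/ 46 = -1.80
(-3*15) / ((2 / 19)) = -855 / 2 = -427.50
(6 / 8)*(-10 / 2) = -15 / 4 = -3.75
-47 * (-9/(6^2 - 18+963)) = 47/109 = 0.43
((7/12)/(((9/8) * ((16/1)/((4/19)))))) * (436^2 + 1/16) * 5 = 106453795/16416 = 6484.76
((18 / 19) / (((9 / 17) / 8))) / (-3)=-272 / 57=-4.77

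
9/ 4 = 2.25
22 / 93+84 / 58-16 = -38608 / 2697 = -14.32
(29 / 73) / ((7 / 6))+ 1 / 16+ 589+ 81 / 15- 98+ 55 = 551.80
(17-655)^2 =407044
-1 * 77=-77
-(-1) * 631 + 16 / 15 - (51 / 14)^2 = 618.80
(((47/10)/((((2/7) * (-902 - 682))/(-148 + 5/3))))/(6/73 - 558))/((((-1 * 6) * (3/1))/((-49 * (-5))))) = 516629687/13934840832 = 0.04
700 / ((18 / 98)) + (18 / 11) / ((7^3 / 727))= 129531674 / 33957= 3814.58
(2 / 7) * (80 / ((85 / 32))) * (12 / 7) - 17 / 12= 133295 / 9996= 13.33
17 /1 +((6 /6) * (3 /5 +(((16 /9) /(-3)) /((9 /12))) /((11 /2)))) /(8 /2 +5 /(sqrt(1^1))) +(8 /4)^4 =1325168 /40095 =33.05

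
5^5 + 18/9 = 3127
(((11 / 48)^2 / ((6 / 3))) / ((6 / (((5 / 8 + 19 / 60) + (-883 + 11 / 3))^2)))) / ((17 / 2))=1344386913529 / 3384115200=397.26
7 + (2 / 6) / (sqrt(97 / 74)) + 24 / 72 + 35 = 42.62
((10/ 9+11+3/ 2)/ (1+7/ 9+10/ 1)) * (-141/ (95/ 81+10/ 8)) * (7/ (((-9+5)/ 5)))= 19587015/ 33284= 588.48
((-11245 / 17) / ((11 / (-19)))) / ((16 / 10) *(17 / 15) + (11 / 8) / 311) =39868023000 / 63429091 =628.54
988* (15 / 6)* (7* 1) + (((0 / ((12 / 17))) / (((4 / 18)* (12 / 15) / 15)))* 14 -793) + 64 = 16561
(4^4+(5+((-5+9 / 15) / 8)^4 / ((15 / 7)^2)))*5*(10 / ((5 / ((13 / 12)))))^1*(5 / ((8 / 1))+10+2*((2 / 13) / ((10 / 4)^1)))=1945120503663 / 64000000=30392.51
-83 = -83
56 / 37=1.51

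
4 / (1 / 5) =20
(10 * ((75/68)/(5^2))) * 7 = 105/34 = 3.09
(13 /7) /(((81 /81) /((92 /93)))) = 1196 /651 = 1.84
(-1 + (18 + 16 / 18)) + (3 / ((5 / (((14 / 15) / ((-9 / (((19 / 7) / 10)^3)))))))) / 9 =887505641 / 49612500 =17.89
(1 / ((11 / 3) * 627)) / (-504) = -1 / 1158696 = -0.00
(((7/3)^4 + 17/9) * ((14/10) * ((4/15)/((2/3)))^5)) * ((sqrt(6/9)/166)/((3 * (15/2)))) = 572096 * sqrt(6)/14181328125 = 0.00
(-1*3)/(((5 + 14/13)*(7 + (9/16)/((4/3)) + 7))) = -0.03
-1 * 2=-2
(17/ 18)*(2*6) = 11.33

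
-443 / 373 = -1.19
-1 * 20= -20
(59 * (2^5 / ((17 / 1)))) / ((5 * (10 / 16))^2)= 120832 / 10625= 11.37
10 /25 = 2 /5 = 0.40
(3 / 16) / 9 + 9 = 433 / 48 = 9.02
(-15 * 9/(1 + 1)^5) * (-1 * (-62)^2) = 129735/8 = 16216.88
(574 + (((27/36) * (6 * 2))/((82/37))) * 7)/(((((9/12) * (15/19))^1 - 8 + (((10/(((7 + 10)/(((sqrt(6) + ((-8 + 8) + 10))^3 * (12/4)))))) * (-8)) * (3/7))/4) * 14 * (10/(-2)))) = 0.00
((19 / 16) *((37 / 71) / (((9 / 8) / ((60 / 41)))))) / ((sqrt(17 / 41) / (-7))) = -8.75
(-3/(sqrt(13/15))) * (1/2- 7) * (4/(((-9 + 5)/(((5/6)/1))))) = -5 * sqrt(195)/4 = -17.46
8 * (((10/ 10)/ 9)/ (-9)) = -8/ 81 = -0.10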